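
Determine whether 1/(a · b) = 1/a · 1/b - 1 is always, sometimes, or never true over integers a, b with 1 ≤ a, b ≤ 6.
The claim fails for every pair in the range. For instance at (a, b) = (3, 2): LHS = 1/6, RHS = -5/6.

Answer: Never true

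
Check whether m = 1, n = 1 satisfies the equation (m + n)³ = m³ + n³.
Substituting m = 1, n = 1:

LHS = (1 + 1)³ = 8
RHS = 1³ + 1³ = 2

LHS ≠ RHS, so the equation does not hold at this point.

Answer: Fails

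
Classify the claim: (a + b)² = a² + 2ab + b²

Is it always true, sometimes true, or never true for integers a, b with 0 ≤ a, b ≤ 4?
Always true

The identity holds for every pair in the range. For instance at (a, b) = (2, 4): both sides equal 36.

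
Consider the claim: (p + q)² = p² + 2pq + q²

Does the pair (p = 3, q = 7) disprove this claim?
Substituting p = 3, q = 7:
LHS = (3 + 7)² = 100
RHS = 3² + 2·3·7 + 7² = 100

The sides agree, so this pair does not disprove the claim.

Answer: No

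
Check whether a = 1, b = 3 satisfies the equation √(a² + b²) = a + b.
Fails

Substituting a = 1, b = 3:

LHS = √(1² + 3²) = √(10) ≈ 3.162
RHS = 1 + 3 = 4

LHS ≠ RHS, so the equation does not hold at this point.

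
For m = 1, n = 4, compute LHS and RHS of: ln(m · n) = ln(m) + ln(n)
LHS = ln(1 · 4) = ln(4) ≈ 1.386
RHS = ln(1) + ln(4) = ln(4) ≈ 1.386

LHS = RHS: the two sides agree.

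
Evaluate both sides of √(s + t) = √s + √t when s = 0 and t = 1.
LHS = √(0 + 1) = 1
RHS = √0 + √1 = 1

LHS = RHS: the two sides agree.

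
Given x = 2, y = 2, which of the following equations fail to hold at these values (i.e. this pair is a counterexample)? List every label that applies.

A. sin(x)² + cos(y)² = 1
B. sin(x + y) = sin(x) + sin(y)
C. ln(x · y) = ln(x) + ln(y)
Evaluating each claim at the given values:
A. LHS = cos(2)² + sin(2)² = 1, RHS = 1 → holds here (LHS = RHS)
B. LHS = sin(4) ≈ -0.7568, RHS = 2·sin(2) ≈ 1.819 → fails here (LHS ≠ RHS)
C. LHS = ln(4) ≈ 1.386, RHS = 2·ln(2) ≈ 1.386 → holds here (LHS = RHS)

Answer: B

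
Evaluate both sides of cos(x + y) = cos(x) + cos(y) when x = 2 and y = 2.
LHS = cos(2 + 2) = cos(4) ≈ -0.6536
RHS = cos(2) + cos(2) = 2·cos(2) ≈ -0.8323

LHS ≠ RHS (they differ by about 0.1787), so the equation does not hold here.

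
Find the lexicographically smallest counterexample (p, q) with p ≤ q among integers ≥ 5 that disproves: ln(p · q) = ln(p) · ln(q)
Substituting (5, 5) into the claim:
LHS = ln(5 · 5) = ln(25) ≈ 3.219
RHS = ln(5) · ln(5) = ln(5)² ≈ 2.59

Since LHS ≠ RHS, this pair disproves the claim, and no lexicographically smaller pair (p ≤ q, integers ≥ 5) does.

For instance (7, 8) is also a counterexample (LHS = ln(56) ≈ 4.025, RHS = ln(7)·ln(8) ≈ 4.046), but it's lexicographically larger.

Answer: (p, q) = (5, 5)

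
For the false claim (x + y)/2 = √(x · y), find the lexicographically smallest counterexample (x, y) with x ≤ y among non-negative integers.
At (0, 0): both sides equal 0, so it holds there.

Substituting (0, 1) into the claim:
LHS = (0 + 1)/2 = 1/2
RHS = √(0 · 1) = 0

Since LHS ≠ RHS, this pair disproves the claim, and no lexicographically smaller pair (x ≤ y, non-negative integers) does.

For instance (1, 4) is also a counterexample (LHS = 5/2, RHS = 2), but it's lexicographically larger.

Answer: (x, y) = (0, 1)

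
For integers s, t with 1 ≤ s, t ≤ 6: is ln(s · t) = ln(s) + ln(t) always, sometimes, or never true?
Always true

The identity holds for every pair in the range. For instance at (s, t) = (5, 4): both sides equal ln(20) ≈ 2.996.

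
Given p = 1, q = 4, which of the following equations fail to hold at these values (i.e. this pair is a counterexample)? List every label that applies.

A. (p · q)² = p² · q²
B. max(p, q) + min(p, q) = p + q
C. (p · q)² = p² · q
C

Evaluating each claim at the given values:
A. LHS = 16, RHS = 16 → holds here (LHS = RHS)
B. LHS = 5, RHS = 5 → holds here (LHS = RHS)
C. LHS = 16, RHS = 4 → fails here (LHS ≠ RHS)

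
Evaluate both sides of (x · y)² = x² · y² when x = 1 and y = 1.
LHS = (1 · 1)² = 1
RHS = 1² · 1² = 1

LHS = RHS: the two sides agree.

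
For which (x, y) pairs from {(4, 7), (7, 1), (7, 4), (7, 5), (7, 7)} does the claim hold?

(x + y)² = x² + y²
None

Testing each pair:
(4, 7): LHS = 121, RHS = 65 → fails
(7, 1): LHS = 64, RHS = 50 → fails
(7, 4): LHS = 121, RHS = 65 → fails
(7, 5): LHS = 144, RHS = 74 → fails
(7, 7): LHS = 196, RHS = 98 → fails

No pair satisfies the claim.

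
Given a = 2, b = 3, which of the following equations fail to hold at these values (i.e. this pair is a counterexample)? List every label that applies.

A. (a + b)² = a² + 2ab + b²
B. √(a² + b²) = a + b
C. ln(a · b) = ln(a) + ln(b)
Evaluating each claim at the given values:
A. LHS = 25, RHS = 25 → holds here (LHS = RHS)
B. LHS = √(13) ≈ 3.606, RHS = 5 → fails here (LHS ≠ RHS)
C. LHS = ln(6) ≈ 1.792, RHS = ln(2) + ln(3) ≈ 1.792 → holds here (LHS = RHS)

Answer: B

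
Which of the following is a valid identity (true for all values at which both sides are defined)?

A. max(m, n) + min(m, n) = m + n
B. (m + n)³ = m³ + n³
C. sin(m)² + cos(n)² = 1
A: holds — e.g. at (4, 5), both sides equal 9.
B: fails at (4, 4) — LHS = 512, RHS = 128.
C: fails at (3, 4) — LHS = sin(3)² + cos(4)² ≈ 0.4472, RHS = 1.

Answer: A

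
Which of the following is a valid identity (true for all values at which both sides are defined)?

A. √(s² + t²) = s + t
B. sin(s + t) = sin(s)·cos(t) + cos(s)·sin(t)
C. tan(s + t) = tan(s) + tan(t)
A: fails at (5, 8) — LHS = √(89) ≈ 9.434, RHS = 13.
B: holds — e.g. at (1, 2), both sides equal sin(3) ≈ 0.1411.
C: fails at (3, 3) — LHS = tan(6) ≈ -0.291, RHS = 2·tan(3) ≈ -0.2851.

Answer: B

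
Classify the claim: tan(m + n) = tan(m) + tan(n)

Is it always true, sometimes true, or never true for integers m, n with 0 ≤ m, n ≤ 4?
It holds at (m, n) = (0, 1) (both sides equal tan(1) ≈ 1.557), but fails at (m, n) = (4, 1) (LHS = tan(5) ≈ -3.381, RHS = tan(4) + tan(1) ≈ 2.715).

Answer: Sometimes true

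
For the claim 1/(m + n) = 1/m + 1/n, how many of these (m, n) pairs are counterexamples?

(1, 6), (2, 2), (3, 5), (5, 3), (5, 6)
5

Testing each pair:
(1, 6): LHS = 1/7, RHS = 7/6 → counterexample
(2, 2): LHS = 1/4, RHS = 1 → counterexample
(3, 5): LHS = 1/8, RHS = 8/15 → counterexample
(5, 3): LHS = 1/8, RHS = 8/15 → counterexample
(5, 6): LHS = 1/11, RHS = 11/30 → counterexample

That makes 5 counterexamples.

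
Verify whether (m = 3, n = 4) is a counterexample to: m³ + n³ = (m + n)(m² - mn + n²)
Substituting m = 3, n = 4:
LHS = 3³ + 4³ = 91
RHS = (3 + 4)(3² - 3·4 + 4²) = 91

The sides agree, so this pair does not disprove the claim.

Answer: No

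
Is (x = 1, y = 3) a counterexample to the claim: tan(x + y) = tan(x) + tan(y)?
Yes

Substituting x = 1, y = 3:
LHS = tan(1 + 3) = tan(4) ≈ 1.158
RHS = tan(1) + tan(3) ≈ 1.415

Since LHS ≠ RHS, this pair disproves the claim.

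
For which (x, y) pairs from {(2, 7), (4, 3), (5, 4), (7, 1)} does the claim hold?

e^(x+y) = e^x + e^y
Testing each pair:
(2, 7): LHS = e^9 ≈ 8103, RHS = e^2 + e^7 ≈ 1104 → fails
(4, 3): LHS = e^7 ≈ 1097, RHS = e^3 + e^4 ≈ 74.68 → fails
(5, 4): LHS = e^9 ≈ 8103, RHS = e^4 + e^5 ≈ 203 → fails
(7, 1): LHS = e^8 ≈ 2981, RHS = e + e^7 ≈ 1099 → fails

No pair satisfies the claim.

Answer: None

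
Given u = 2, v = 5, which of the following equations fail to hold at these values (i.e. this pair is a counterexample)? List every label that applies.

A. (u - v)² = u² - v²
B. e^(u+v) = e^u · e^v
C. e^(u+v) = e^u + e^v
A, C

Evaluating each claim at the given values:
A. LHS = 9, RHS = -21 → fails here (LHS ≠ RHS)
B. LHS = e^7 ≈ 1097, RHS = e^7 ≈ 1097 → holds here (LHS = RHS)
C. LHS = e^7 ≈ 1097, RHS = e^2 + e^5 ≈ 155.8 → fails here (LHS ≠ RHS)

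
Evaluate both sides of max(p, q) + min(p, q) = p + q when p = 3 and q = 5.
LHS = max(3, 5) + min(3, 5) = 8
RHS = 3 + 5 = 8

LHS = RHS: the two sides agree.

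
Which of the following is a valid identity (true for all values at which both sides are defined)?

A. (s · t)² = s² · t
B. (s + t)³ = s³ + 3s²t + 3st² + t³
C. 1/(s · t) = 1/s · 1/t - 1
A: fails at (4, 5) — LHS = 400, RHS = 80.
B: holds — e.g. at (1, 4), both sides equal 125.
C: fails at (4, 5) — LHS = 1/20, RHS = -19/20.

Answer: B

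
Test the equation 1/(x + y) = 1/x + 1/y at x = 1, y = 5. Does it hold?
Substituting x = 1, y = 5:

LHS = 1/(1 + 5) = 1/6
RHS = 1/1 + 1/5 = 6/5

LHS ≠ RHS, so the equation does not hold at this point.

Answer: Fails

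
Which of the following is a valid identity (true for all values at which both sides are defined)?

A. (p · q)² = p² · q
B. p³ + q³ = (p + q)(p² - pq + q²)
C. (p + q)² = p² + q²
B

A: fails at (3, 5) — LHS = 225, RHS = 45.
B: holds — e.g. at (4, 5), both sides equal 189.
C: fails at (3, 5) — LHS = 64, RHS = 34.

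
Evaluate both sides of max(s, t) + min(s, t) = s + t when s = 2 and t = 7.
LHS = max(2, 7) + min(2, 7) = 9
RHS = 2 + 7 = 9

LHS = RHS: the two sides agree.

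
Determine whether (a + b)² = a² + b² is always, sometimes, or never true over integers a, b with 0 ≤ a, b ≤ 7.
It holds at (a, b) = (1, 0) (both sides equal 1), but fails at (a, b) = (3, 4) (LHS = 49, RHS = 25).

Answer: Sometimes true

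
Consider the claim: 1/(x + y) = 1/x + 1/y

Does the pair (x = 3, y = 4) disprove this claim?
Substituting x = 3, y = 4:
LHS = 1/(3 + 4) = 1/7
RHS = 1/3 + 1/4 = 7/12

Since LHS ≠ RHS, this pair disproves the claim.

Answer: Yes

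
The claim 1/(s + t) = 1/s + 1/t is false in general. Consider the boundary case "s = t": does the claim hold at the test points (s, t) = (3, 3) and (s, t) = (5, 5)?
At (3, 3): LHS = 1/6 ≠ RHS = 2/3
At (5, 5): LHS = 1/10 ≠ RHS = 2/5

Answer: No, fails at both test points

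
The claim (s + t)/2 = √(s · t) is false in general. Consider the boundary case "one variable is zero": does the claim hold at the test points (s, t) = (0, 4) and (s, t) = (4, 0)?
No, fails at both test points

At (0, 4): LHS = 2 ≠ RHS = 0
At (4, 0): LHS = 2 ≠ RHS = 0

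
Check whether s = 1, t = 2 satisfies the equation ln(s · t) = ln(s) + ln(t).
Substituting s = 1, t = 2:

LHS = ln(1 · 2) = ln(2) ≈ 0.6931
RHS = ln(1) + ln(2) = ln(2) ≈ 0.6931

LHS = RHS, so the equation holds at this point.

Answer: Holds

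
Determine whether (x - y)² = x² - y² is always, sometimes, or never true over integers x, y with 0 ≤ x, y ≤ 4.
Sometimes true

It holds at (x, y) = (0, 0) (both sides equal 0), but fails at (x, y) = (0, 1) (LHS = 1, RHS = -1).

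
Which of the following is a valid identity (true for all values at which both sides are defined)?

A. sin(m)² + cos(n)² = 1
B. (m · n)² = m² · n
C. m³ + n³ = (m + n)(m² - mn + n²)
A: fails at (6, 7) — LHS = sin(6)² + cos(7)² ≈ 0.6464, RHS = 1.
B: fails at (4, 4) — LHS = 256, RHS = 64.
C: holds — e.g. at (5, 8), both sides equal 637.

Answer: C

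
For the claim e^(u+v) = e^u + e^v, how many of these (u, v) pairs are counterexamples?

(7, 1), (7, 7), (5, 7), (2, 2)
4

Testing each pair:
(7, 1): LHS = e^8 ≈ 2981, RHS = e + e^7 ≈ 1099 → counterexample
(7, 7): LHS = e^14 ≈ 1202604.3, RHS = 2·e^7 ≈ 2193 → counterexample
(5, 7): LHS = e^12 ≈ 162754.8, RHS = e^5 + e^7 ≈ 1245 → counterexample
(2, 2): LHS = e^4 ≈ 54.6, RHS = 2·e^2 ≈ 14.78 → counterexample

That makes 4 counterexamples.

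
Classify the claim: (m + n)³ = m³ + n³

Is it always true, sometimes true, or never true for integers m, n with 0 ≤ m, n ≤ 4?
It holds at (m, n) = (0, 0) (both sides equal 0), but fails at (m, n) = (1, 2) (LHS = 27, RHS = 9).

Answer: Sometimes true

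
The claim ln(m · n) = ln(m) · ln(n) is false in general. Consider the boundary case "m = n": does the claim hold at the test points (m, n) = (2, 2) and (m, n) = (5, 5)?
At (2, 2): LHS = ln(4) ≈ 1.386 ≠ RHS = ln(2)² ≈ 0.4805
At (5, 5): LHS = ln(25) ≈ 3.219 ≠ RHS = ln(5)² ≈ 2.59

Answer: No, fails at both test points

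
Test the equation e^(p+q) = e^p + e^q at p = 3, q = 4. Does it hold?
Fails

Substituting p = 3, q = 4:

LHS = e^(3+4) = e^7 ≈ 1097
RHS = e^3 + e^4 ≈ 74.68

LHS ≠ RHS, so the equation does not hold at this point.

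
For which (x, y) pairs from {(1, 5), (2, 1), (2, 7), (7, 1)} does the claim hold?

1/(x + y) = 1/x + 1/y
None

Testing each pair:
(1, 5): LHS = 1/6, RHS = 6/5 → fails
(2, 1): LHS = 1/3, RHS = 3/2 → fails
(2, 7): LHS = 1/9, RHS = 9/14 → fails
(7, 1): LHS = 1/8, RHS = 8/7 → fails

No pair satisfies the claim.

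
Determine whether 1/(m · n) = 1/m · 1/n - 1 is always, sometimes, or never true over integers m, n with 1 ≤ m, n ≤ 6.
Never true

The claim fails for every pair in the range. For instance at (m, n) = (6, 5): LHS = 1/30, RHS = -29/30.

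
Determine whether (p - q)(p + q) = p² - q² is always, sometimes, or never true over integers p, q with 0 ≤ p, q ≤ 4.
Always true

The identity holds for every pair in the range. For instance at (p, q) = (3, 3): both sides equal 0.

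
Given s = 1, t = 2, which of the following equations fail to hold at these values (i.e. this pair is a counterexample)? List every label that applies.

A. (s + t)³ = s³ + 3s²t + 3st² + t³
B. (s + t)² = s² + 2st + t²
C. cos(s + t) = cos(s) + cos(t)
Evaluating each claim at the given values:
A. LHS = 27, RHS = 27 → holds here (LHS = RHS)
B. LHS = 9, RHS = 9 → holds here (LHS = RHS)
C. LHS = cos(3) ≈ -0.99, RHS = cos(2) + cos(1) ≈ 0.1242 → fails here (LHS ≠ RHS)

Answer: C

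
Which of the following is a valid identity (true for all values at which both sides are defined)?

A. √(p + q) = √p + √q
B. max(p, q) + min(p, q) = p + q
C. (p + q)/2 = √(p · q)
B

A: fails at (4, 6) — LHS = √(10) ≈ 3.162, RHS = 2 + √(6) ≈ 4.449.
B: holds — e.g. at (2, 7), both sides equal 9.
C: fails at (2, 4) — LHS = 3, RHS = 2·√(2) ≈ 2.828.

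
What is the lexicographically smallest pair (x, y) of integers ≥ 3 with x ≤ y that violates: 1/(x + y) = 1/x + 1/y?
Substituting (3, 3) into the claim:
LHS = 1/(3 + 3) = 1/6
RHS = 1/3 + 1/3 = 2/3

Since LHS ≠ RHS, this pair disproves the claim, and no lexicographically smaller pair (x ≤ y, integers ≥ 3) does.

For instance (4, 6) is also a counterexample (LHS = 1/10, RHS = 5/12), but it's lexicographically larger.

Answer: (x, y) = (3, 3)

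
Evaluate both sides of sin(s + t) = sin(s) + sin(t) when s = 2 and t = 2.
LHS = sin(2 + 2) = sin(4) ≈ -0.7568
RHS = sin(2) + sin(2) = 2·sin(2) ≈ 1.819

LHS ≠ RHS (they differ by about 2.575), so the equation does not hold here.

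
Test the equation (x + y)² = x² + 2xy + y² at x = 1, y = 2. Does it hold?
Substituting x = 1, y = 2:

LHS = (1 + 2)² = 9
RHS = 1² + 2·1·2 + 2² = 9

LHS = RHS, so the equation holds at this point.

Answer: Holds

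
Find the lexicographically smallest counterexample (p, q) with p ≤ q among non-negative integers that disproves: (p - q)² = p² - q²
(p, q) = (0, 1)

At (0, 0): both sides equal 0, so it holds there.

Substituting (0, 1) into the claim:
LHS = (0 - 1)² = 1
RHS = 0² - 1² = -1

Since LHS ≠ RHS, this pair disproves the claim, and no lexicographically smaller pair (p ≤ q, non-negative integers) does.

For instance (0, 3) is also a counterexample (LHS = 9, RHS = -9), but it's lexicographically larger.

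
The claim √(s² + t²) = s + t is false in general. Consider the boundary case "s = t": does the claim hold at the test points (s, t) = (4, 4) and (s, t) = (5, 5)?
No, fails at both test points

At (4, 4): LHS = 4·√(2) ≈ 5.657 ≠ RHS = 8
At (5, 5): LHS = 5·√(2) ≈ 7.071 ≠ RHS = 10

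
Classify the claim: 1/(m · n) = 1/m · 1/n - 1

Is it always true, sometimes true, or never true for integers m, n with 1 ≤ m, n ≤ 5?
The claim fails for every pair in the range. For instance at (m, n) = (1, 5): LHS = 1/5, RHS = -4/5.

Answer: Never true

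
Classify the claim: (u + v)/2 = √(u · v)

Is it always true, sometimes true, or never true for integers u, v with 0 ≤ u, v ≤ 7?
Sometimes true

It holds at (u, v) = (0, 0) (both sides equal 0), but fails at (u, v) = (4, 0) (LHS = 2, RHS = 0).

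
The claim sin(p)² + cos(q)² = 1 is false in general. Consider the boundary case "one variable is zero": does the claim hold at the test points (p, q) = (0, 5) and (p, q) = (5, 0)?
No, fails at both test points

At (0, 5): LHS = cos(5)² ≈ 0.08046 ≠ RHS = 1
At (5, 0): LHS = sin(5)² + 1 ≈ 1.92 ≠ RHS = 1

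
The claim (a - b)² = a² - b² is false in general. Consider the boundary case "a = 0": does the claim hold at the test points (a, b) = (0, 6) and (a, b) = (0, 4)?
No, fails at both test points

At (0, 6): LHS = 36 ≠ RHS = -36
At (0, 4): LHS = 16 ≠ RHS = -16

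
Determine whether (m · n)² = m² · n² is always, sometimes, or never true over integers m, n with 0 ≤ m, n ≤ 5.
The identity holds for every pair in the range. For instance at (m, n) = (4, 5): both sides equal 400.

Answer: Always true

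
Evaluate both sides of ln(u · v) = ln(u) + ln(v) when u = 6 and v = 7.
LHS = ln(6 · 7) = ln(42) ≈ 3.738
RHS = ln(6) + ln(7) ≈ 3.738

LHS = RHS: the two sides agree.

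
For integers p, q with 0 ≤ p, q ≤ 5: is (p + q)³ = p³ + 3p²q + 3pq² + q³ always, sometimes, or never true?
Always true

The identity holds for every pair in the range. For instance at (p, q) = (1, 4): both sides equal 125.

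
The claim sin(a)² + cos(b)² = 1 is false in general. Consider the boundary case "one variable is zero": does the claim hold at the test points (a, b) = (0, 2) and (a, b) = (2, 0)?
No, fails at both test points

At (0, 2): LHS = cos(2)² ≈ 0.1732 ≠ RHS = 1
At (2, 0): LHS = sin(2)² + 1 ≈ 1.827 ≠ RHS = 1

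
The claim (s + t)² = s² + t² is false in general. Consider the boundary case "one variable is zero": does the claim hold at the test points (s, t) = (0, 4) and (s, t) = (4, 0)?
Yes, holds at both test points

At (0, 4): LHS = 16, RHS = 16 → equal
At (4, 0): LHS = 16, RHS = 16 → equal

So the claim does hold at both of these boundary points, even though it is not an identity.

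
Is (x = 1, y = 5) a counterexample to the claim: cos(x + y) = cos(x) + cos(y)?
Yes

Substituting x = 1, y = 5:
LHS = cos(1 + 5) = cos(6) ≈ 0.9602
RHS = cos(1) + cos(5) ≈ 0.824

Since LHS ≠ RHS, this pair disproves the claim.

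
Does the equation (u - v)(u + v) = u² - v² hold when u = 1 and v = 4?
Substituting u = 1, v = 4:

LHS = (1 - 4)(1 + 4) = -15
RHS = 1² - 4² = -15

LHS = RHS, so the equation holds at this point.

Answer: Holds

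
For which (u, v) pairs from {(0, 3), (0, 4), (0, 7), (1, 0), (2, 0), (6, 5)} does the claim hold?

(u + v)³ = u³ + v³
Testing each pair:
(0, 3): LHS = 27, RHS = 27 → holds
(0, 4): LHS = 64, RHS = 64 → holds
(0, 7): LHS = 343, RHS = 343 → holds
(1, 0): LHS = 1, RHS = 1 → holds
(2, 0): LHS = 8, RHS = 8 → holds
(6, 5): LHS = 1331, RHS = 341 → fails

5 of 6 pairs satisfy the claim.

Answer: (0, 3), (0, 4), (0, 7), (1, 0), (2, 0)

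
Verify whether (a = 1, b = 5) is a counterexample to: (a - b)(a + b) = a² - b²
No

Substituting a = 1, b = 5:
LHS = (1 - 5)(1 + 5) = -24
RHS = 1² - 5² = -24

The sides agree, so this pair does not disprove the claim.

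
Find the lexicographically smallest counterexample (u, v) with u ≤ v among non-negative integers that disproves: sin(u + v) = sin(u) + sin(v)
At (0, 6): both sides equal sin(6) ≈ -0.2794, so it holds there.

Substituting (1, 1) into the claim:
LHS = sin(1 + 1) = sin(2) ≈ 0.9093
RHS = sin(1) + sin(1) = 2·sin(1) ≈ 1.683

Since LHS ≠ RHS, this pair disproves the claim, and no lexicographically smaller pair (u ≤ v, non-negative integers) does.

For instance (1, 5) is also a counterexample (LHS = sin(6) ≈ -0.2794, RHS = sin(5) + sin(1) ≈ -0.1175), but it's lexicographically larger.

Answer: (u, v) = (1, 1)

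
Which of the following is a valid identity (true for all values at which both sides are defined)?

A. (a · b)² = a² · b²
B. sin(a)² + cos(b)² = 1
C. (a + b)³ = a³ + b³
A: holds — e.g. at (4, 4), both sides equal 256.
B: fails at (4, 5) — LHS = cos(5)² + sin(4)² ≈ 0.6532, RHS = 1.
C: fails at (4, 5) — LHS = 729, RHS = 189.

Answer: A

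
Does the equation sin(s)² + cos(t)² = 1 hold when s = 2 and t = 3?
Fails

Substituting s = 2, t = 3:

LHS = sin(2)² + cos(3)² ≈ 1.807
RHS = 1

LHS ≠ RHS, so the equation does not hold at this point.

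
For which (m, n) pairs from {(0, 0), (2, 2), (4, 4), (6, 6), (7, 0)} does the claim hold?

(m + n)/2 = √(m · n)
(0, 0), (2, 2), (4, 4), (6, 6)

Testing each pair:
(0, 0): LHS = 0, RHS = 0 → holds
(2, 2): LHS = 2, RHS = 2 → holds
(4, 4): LHS = 4, RHS = 4 → holds
(6, 6): LHS = 6, RHS = 6 → holds
(7, 0): LHS = 7/2, RHS = 0 → fails

4 of 5 pairs satisfy the claim.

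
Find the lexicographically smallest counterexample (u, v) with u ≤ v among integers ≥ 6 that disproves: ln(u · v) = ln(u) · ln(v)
(u, v) = (6, 6)

Substituting (6, 6) into the claim:
LHS = ln(6 · 6) = ln(36) ≈ 3.584
RHS = ln(6) · ln(6) = ln(6)² ≈ 3.21

Since LHS ≠ RHS, this pair disproves the claim, and no lexicographically smaller pair (u ≤ v, integers ≥ 6) does.

For instance (7, 8) is also a counterexample (LHS = ln(56) ≈ 4.025, RHS = ln(7)·ln(8) ≈ 4.046), but it's lexicographically larger.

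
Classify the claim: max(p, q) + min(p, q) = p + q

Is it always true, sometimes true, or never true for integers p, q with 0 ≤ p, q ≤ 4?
The identity holds for every pair in the range. For instance at (p, q) = (3, 0): both sides equal 3.

Answer: Always true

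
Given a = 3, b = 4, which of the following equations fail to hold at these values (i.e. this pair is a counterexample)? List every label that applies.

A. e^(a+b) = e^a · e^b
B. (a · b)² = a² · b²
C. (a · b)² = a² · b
C

Evaluating each claim at the given values:
A. LHS = e^7 ≈ 1097, RHS = e^7 ≈ 1097 → holds here (LHS = RHS)
B. LHS = 144, RHS = 144 → holds here (LHS = RHS)
C. LHS = 144, RHS = 36 → fails here (LHS ≠ RHS)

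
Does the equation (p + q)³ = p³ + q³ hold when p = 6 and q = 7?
Fails

Substituting p = 6, q = 7:

LHS = (6 + 7)³ = 2197
RHS = 6³ + 7³ = 559

LHS ≠ RHS, so the equation does not hold at this point.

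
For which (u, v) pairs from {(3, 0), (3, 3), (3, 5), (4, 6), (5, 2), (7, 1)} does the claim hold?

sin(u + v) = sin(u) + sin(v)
Testing each pair:
(3, 0): LHS = sin(3) ≈ 0.1411, RHS = sin(3) ≈ 0.1411 → holds
(3, 3): LHS = sin(6) ≈ -0.2794, RHS = 2·sin(3) ≈ 0.2822 → fails
(3, 5): LHS = sin(8) ≈ 0.9894, RHS = sin(5) + sin(3) ≈ -0.8178 → fails
(4, 6): LHS = sin(10) ≈ -0.544, RHS = sin(4) + sin(6) ≈ -1.036 → fails
(5, 2): LHS = sin(7) ≈ 0.657, RHS = sin(5) + sin(2) ≈ -0.04963 → fails
(7, 1): LHS = sin(8) ≈ 0.9894, RHS = sin(7) + sin(1) ≈ 1.498 → fails

1 of 6 pairs satisfies the claim.

Answer: (3, 0)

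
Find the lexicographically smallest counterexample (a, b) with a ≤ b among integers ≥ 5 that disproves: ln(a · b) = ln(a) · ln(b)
Substituting (5, 5) into the claim:
LHS = ln(5 · 5) = ln(25) ≈ 3.219
RHS = ln(5) · ln(5) = ln(5)² ≈ 2.59

Since LHS ≠ RHS, this pair disproves the claim, and no lexicographically smaller pair (a ≤ b, integers ≥ 5) does.

For instance (9, 12) is also a counterexample (LHS = ln(108) ≈ 4.682, RHS = ln(9)·ln(12) ≈ 5.46), but it's lexicographically larger.

Answer: (a, b) = (5, 5)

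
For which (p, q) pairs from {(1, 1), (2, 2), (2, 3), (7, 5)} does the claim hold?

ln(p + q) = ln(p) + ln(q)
Testing each pair:
(1, 1): LHS = ln(2) ≈ 0.6931, RHS = 0 → fails
(2, 2): LHS = ln(4) ≈ 1.386, RHS = 2·ln(2) ≈ 1.386 → holds
(2, 3): LHS = ln(5) ≈ 1.609, RHS = ln(2) + ln(3) ≈ 1.792 → fails
(7, 5): LHS = ln(12) ≈ 2.485, RHS = ln(5) + ln(7) ≈ 3.555 → fails

1 of 4 pairs satisfies the claim.

Answer: (2, 2)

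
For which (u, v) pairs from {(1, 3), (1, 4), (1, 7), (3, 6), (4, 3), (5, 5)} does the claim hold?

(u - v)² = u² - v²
Testing each pair:
(1, 3): LHS = 4, RHS = -8 → fails
(1, 4): LHS = 9, RHS = -15 → fails
(1, 7): LHS = 36, RHS = -48 → fails
(3, 6): LHS = 9, RHS = -27 → fails
(4, 3): LHS = 1, RHS = 7 → fails
(5, 5): LHS = 0, RHS = 0 → holds

1 of 6 pairs satisfies the claim.

Answer: (5, 5)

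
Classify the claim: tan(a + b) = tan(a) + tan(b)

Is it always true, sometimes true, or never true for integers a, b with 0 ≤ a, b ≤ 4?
Sometimes true

It holds at (a, b) = (0, 4) (both sides equal tan(4) ≈ 1.158), but fails at (a, b) = (2, 4) (LHS = tan(6) ≈ -0.291, RHS = tan(2) + tan(4) ≈ -1.027).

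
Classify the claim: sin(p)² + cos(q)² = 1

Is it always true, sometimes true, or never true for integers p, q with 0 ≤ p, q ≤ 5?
It holds at (p, q) = (4, 4) (both sides equal 1), but fails at (p, q) = (0, 5) (LHS = cos(5)² ≈ 0.08046, RHS = 1).

Answer: Sometimes true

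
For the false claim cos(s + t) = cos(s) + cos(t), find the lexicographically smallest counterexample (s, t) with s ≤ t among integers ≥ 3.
Substituting (3, 3) into the claim:
LHS = cos(3 + 3) = cos(6) ≈ 0.9602
RHS = cos(3) + cos(3) = 2·cos(3) ≈ -1.98

Since LHS ≠ RHS, this pair disproves the claim, and no lexicographically smaller pair (s ≤ t, integers ≥ 3) does.

For instance (7, 9) is also a counterexample (LHS = cos(16) ≈ -0.9577, RHS = cos(9) + cos(7) ≈ -0.1572), but it's lexicographically larger.

Answer: (s, t) = (3, 3)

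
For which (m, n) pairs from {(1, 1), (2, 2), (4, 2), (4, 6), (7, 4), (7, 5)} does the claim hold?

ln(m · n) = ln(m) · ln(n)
(1, 1)

Testing each pair:
(1, 1): LHS = 0, RHS = 0 → holds
(2, 2): LHS = ln(4) ≈ 1.386, RHS = ln(2)² ≈ 0.4805 → fails
(4, 2): LHS = ln(8) ≈ 2.079, RHS = ln(2)·ln(4) ≈ 0.9609 → fails
(4, 6): LHS = ln(24) ≈ 3.178, RHS = ln(4)·ln(6) ≈ 2.484 → fails
(7, 4): LHS = ln(28) ≈ 3.332, RHS = ln(4)·ln(7) ≈ 2.698 → fails
(7, 5): LHS = ln(35) ≈ 3.555, RHS = ln(5)·ln(7) ≈ 3.132 → fails

1 of 6 pairs satisfies the claim.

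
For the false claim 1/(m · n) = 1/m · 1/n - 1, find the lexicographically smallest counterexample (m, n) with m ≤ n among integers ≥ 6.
Substituting (6, 6) into the claim:
LHS = 1/(6 · 6) = 1/36
RHS = 1/6 · 1/6 - 1 = -35/36

Since LHS ≠ RHS, this pair disproves the claim, and no lexicographically smaller pair (m ≤ n, integers ≥ 6) does.

For instance (7, 12) is also a counterexample (LHS = 1/84, RHS = -83/84), but it's lexicographically larger.

Answer: (m, n) = (6, 6)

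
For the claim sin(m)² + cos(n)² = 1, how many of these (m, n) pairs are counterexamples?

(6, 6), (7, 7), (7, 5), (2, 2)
1

Testing each pair:
(6, 6): LHS = sin(6)² + cos(6)² = 1, RHS = 1 → satisfies claim
(7, 7): LHS = sin(7)² + cos(7)² = 1, RHS = 1 → satisfies claim
(7, 5): LHS = cos(5)² + sin(7)² ≈ 0.5121, RHS = 1 → counterexample
(2, 2): LHS = cos(2)² + sin(2)² = 1, RHS = 1 → satisfies claim

That makes 1 counterexample.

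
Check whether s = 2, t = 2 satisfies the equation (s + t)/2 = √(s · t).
Substituting s = 2, t = 2:

LHS = (2 + 2)/2 = 2
RHS = √(2 · 2) = 2

LHS = RHS, so the equation holds at this point.

Answer: Holds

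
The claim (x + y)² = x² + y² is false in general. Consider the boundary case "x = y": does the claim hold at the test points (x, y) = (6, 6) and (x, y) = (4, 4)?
At (6, 6): LHS = 144 ≠ RHS = 72
At (4, 4): LHS = 64 ≠ RHS = 32

Answer: No, fails at both test points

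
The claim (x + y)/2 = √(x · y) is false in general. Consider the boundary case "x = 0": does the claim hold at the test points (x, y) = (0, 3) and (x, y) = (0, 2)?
No, fails at both test points

At (0, 3): LHS = 3/2 ≠ RHS = 0
At (0, 2): LHS = 1 ≠ RHS = 0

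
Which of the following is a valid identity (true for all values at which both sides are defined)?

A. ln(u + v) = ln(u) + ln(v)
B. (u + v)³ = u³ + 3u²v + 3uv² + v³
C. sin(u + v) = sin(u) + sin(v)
A: fails at (2, 5) — LHS = ln(7) ≈ 1.946, RHS = ln(2) + ln(5) ≈ 2.303.
B: holds — e.g. at (5, 5), both sides equal 1000.
C: fails at (4, 5) — LHS = sin(9) ≈ 0.4121, RHS = sin(5) + sin(4) ≈ -1.716.

Answer: B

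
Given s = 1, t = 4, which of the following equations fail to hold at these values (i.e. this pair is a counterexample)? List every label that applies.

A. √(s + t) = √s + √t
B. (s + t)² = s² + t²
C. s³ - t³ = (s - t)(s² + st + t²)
A, B

Evaluating each claim at the given values:
A. LHS = √(5) ≈ 2.236, RHS = 3 → fails here (LHS ≠ RHS)
B. LHS = 25, RHS = 17 → fails here (LHS ≠ RHS)
C. LHS = -63, RHS = -63 → holds here (LHS = RHS)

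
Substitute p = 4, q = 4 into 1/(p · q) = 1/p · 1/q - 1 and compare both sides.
LHS = 1/(4 · 4) = 1/16
RHS = 1/4 · 1/4 - 1 = -15/16

LHS ≠ RHS, so the equation does not hold here.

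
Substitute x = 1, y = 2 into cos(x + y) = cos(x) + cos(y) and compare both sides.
LHS = cos(1 + 2) = cos(3) ≈ -0.99
RHS = cos(1) + cos(2) ≈ 0.1242

LHS ≠ RHS (they differ by about 1.114), so the equation does not hold here.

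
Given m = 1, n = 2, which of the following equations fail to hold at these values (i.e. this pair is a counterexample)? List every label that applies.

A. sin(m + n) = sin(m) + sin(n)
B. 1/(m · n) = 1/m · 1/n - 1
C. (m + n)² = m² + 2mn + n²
A, B

Evaluating each claim at the given values:
A. LHS = sin(3) ≈ 0.1411, RHS = sin(1) + sin(2) ≈ 1.751 → fails here (LHS ≠ RHS)
B. LHS = 1/2, RHS = -1/2 → fails here (LHS ≠ RHS)
C. LHS = 9, RHS = 9 → holds here (LHS = RHS)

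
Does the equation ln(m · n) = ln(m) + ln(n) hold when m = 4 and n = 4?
Substituting m = 4, n = 4:

LHS = ln(4 · 4) = ln(16) ≈ 2.773
RHS = ln(4) + ln(4) = 2·ln(4) ≈ 2.773

LHS = RHS, so the equation holds at this point.

Answer: Holds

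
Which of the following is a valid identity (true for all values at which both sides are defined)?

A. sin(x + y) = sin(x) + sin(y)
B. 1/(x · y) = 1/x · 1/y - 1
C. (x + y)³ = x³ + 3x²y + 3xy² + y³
C

A: fails at (4, 6) — LHS = sin(10) ≈ -0.544, RHS = sin(4) + sin(6) ≈ -1.036.
B: fails at (1, 5) — LHS = 1/5, RHS = -4/5.
C: holds — e.g. at (6, 7), both sides equal 2197.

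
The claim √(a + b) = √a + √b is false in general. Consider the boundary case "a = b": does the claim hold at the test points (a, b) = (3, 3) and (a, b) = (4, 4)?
At (3, 3): LHS = √(6) ≈ 2.449 ≠ RHS = 2·√(3) ≈ 3.464
At (4, 4): LHS = 2·√(2) ≈ 2.828 ≠ RHS = 4

Answer: No, fails at both test points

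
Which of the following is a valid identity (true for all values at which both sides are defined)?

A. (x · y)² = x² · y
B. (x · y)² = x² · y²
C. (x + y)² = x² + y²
B

A: fails at (3, 4) — LHS = 144, RHS = 36.
B: holds — e.g. at (1, 5), both sides equal 25.
C: fails at (4, 6) — LHS = 100, RHS = 52.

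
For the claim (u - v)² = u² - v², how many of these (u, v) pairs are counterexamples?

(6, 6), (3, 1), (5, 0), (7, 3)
2

Testing each pair:
(6, 6): LHS = 0, RHS = 0 → satisfies claim
(3, 1): LHS = 4, RHS = 8 → counterexample
(5, 0): LHS = 25, RHS = 25 → satisfies claim
(7, 3): LHS = 16, RHS = 40 → counterexample

That makes 2 counterexamples.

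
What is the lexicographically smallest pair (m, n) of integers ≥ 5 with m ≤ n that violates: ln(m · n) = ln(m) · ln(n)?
Substituting (5, 5) into the claim:
LHS = ln(5 · 5) = ln(25) ≈ 3.219
RHS = ln(5) · ln(5) = ln(5)² ≈ 2.59

Since LHS ≠ RHS, this pair disproves the claim, and no lexicographically smaller pair (m ≤ n, integers ≥ 5) does.

For instance (5, 6) is also a counterexample (LHS = ln(30) ≈ 3.401, RHS = ln(5)·ln(6) ≈ 2.884), but it's lexicographically larger.

Answer: (m, n) = (5, 5)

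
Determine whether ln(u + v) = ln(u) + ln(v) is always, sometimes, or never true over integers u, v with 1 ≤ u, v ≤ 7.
It holds at (u, v) = (2, 2) (both sides equal ln(4) ≈ 1.386), but fails at (u, v) = (4, 1) (LHS = ln(5) ≈ 1.609, RHS = ln(4) ≈ 1.386).

Answer: Sometimes true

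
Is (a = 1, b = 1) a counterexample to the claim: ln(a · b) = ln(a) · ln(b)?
Substituting a = 1, b = 1:
LHS = ln(1 · 1) = 0
RHS = ln(1) · ln(1) = 0

The sides agree, so this pair does not disprove the claim.

Answer: No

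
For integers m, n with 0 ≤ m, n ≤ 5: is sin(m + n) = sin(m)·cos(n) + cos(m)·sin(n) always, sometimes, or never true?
Always true

The identity holds for every pair in the range. For instance at (m, n) = (4, 5): both sides equal sin(9) ≈ 0.4121.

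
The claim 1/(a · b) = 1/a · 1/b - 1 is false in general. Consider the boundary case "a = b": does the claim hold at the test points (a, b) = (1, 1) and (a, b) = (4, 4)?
At (1, 1): LHS = 1 ≠ RHS = 0
At (4, 4): LHS = 1/16 ≠ RHS = -15/16

Answer: No, fails at both test points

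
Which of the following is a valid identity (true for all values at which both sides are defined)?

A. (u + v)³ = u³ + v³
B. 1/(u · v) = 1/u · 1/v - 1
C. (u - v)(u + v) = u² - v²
C

A: fails at (3, 3) — LHS = 216, RHS = 54.
B: fails at (3, 4) — LHS = 1/12, RHS = -11/12.
C: holds — e.g. at (4, 4), both sides equal 0.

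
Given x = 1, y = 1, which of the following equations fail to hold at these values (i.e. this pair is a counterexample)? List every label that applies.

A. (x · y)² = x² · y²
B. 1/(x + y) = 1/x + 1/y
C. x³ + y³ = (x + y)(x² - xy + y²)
B

Evaluating each claim at the given values:
A. LHS = 1, RHS = 1 → holds here (LHS = RHS)
B. LHS = 1/2, RHS = 2 → fails here (LHS ≠ RHS)
C. LHS = 2, RHS = 2 → holds here (LHS = RHS)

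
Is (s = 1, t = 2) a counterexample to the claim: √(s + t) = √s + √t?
Yes

Substituting s = 1, t = 2:
LHS = √(1 + 2) = √(3) ≈ 1.732
RHS = √1 + √2 = 1 + √(2) ≈ 2.414

Since LHS ≠ RHS, this pair disproves the claim.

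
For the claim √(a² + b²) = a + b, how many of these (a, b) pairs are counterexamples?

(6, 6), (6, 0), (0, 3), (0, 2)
1

Testing each pair:
(6, 6): LHS = 6·√(2) ≈ 8.485, RHS = 12 → counterexample
(6, 0): LHS = 6, RHS = 6 → satisfies claim
(0, 3): LHS = 3, RHS = 3 → satisfies claim
(0, 2): LHS = 2, RHS = 2 → satisfies claim

That makes 1 counterexample.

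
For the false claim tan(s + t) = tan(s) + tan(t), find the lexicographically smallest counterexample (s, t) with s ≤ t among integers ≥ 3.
Substituting (3, 3) into the claim:
LHS = tan(3 + 3) = tan(6) ≈ -0.291
RHS = tan(3) + tan(3) = 2·tan(3) ≈ -0.2851

Since LHS ≠ RHS, this pair disproves the claim, and no lexicographically smaller pair (s ≤ t, integers ≥ 3) does.

For instance (5, 10) is also a counterexample (LHS = tan(15) ≈ -0.856, RHS = tan(5) + tan(10) ≈ -2.732), but it's lexicographically larger.

Answer: (s, t) = (3, 3)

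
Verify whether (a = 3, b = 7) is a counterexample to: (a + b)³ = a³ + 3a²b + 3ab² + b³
No

Substituting a = 3, b = 7:
LHS = (3 + 7)³ = 1000
RHS = 3³ + 3·3²·7 + 3·3·7² + 7³ = 1000

The sides agree, so this pair does not disprove the claim.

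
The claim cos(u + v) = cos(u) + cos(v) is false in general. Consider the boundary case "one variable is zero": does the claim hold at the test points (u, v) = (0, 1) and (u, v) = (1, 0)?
No, fails at both test points

At (0, 1): LHS = cos(1) ≈ 0.5403 ≠ RHS = cos(1) + 1 ≈ 1.54
At (1, 0): LHS = cos(1) ≈ 0.5403 ≠ RHS = cos(1) + 1 ≈ 1.54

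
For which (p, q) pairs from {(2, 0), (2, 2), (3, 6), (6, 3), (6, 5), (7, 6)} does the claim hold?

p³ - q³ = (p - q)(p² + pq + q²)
Testing each pair:
(2, 0): LHS = 8, RHS = 8 → holds
(2, 2): LHS = 0, RHS = 0 → holds
(3, 6): LHS = -189, RHS = -189 → holds
(6, 3): LHS = 189, RHS = 189 → holds
(6, 5): LHS = 91, RHS = 91 → holds
(7, 6): LHS = 127, RHS = 127 → holds

Every pair satisfies the claim.

Answer: All pairs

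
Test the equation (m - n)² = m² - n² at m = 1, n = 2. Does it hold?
Substituting m = 1, n = 2:

LHS = (1 - 2)² = 1
RHS = 1² - 2² = -3

LHS ≠ RHS, so the equation does not hold at this point.

Answer: Fails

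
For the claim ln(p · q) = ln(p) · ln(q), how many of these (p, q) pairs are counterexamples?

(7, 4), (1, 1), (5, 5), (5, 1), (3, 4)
Testing each pair:
(7, 4): LHS = ln(28) ≈ 3.332, RHS = ln(4)·ln(7) ≈ 2.698 → counterexample
(1, 1): LHS = 0, RHS = 0 → satisfies claim
(5, 5): LHS = ln(25) ≈ 3.219, RHS = ln(5)² ≈ 2.59 → counterexample
(5, 1): LHS = ln(5) ≈ 1.609, RHS = 0 → counterexample
(3, 4): LHS = ln(12) ≈ 2.485, RHS = ln(3)·ln(4) ≈ 1.523 → counterexample

That makes 4 counterexamples.

Answer: 4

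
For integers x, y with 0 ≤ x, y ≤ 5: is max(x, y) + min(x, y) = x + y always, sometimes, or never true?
The identity holds for every pair in the range. For instance at (x, y) = (0, 0): both sides equal 0.

Answer: Always true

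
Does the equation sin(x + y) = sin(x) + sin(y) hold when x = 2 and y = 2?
Substituting x = 2, y = 2:

LHS = sin(2 + 2) = sin(4) ≈ -0.7568
RHS = sin(2) + sin(2) = 2·sin(2) ≈ 1.819

LHS ≠ RHS, so the equation does not hold at this point.

Answer: Fails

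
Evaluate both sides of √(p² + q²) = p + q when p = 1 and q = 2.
LHS = √(1² + 2²) = √(5) ≈ 2.236
RHS = 1 + 2 = 3

LHS ≠ RHS (they differ by about 0.7639), so the equation does not hold here.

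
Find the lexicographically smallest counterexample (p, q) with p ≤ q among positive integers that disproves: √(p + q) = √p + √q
Substituting (1, 1) into the claim:
LHS = √(1 + 1) = √(2) ≈ 1.414
RHS = √1 + √1 = 2

Since LHS ≠ RHS, this pair disproves the claim, and no lexicographically smaller pair (p ≤ q, positive integers) does.

For instance (1, 3) is also a counterexample (LHS = 2, RHS = 1 + √(3) ≈ 2.732), but it's lexicographically larger.

Answer: (p, q) = (1, 1)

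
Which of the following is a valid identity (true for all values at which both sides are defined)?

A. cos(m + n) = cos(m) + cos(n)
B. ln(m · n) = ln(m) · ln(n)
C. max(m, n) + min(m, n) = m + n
A: fails at (6, 7) — LHS = cos(13) ≈ 0.9074, RHS = cos(7) + cos(6) ≈ 1.714.
B: fails at (4, 5) — LHS = ln(20) ≈ 2.996, RHS = ln(4)·ln(5) ≈ 2.231.
C: holds — e.g. at (5, 5), both sides equal 10.

Answer: C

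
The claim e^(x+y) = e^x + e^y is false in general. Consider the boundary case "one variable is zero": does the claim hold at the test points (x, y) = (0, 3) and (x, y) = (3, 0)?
At (0, 3): LHS = e^3 ≈ 20.09 ≠ RHS = 1 + e^3 ≈ 21.09
At (3, 0): LHS = e^3 ≈ 20.09 ≠ RHS = 1 + e^3 ≈ 21.09

Answer: No, fails at both test points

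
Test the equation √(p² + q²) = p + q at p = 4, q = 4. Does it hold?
Fails

Substituting p = 4, q = 4:

LHS = √(4² + 4²) = 4·√(2) ≈ 5.657
RHS = 4 + 4 = 8

LHS ≠ RHS, so the equation does not hold at this point.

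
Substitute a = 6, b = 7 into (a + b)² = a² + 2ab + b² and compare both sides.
LHS = (6 + 7)² = 169
RHS = 6² + 2·6·7 + 7² = 169

LHS = RHS: the two sides agree.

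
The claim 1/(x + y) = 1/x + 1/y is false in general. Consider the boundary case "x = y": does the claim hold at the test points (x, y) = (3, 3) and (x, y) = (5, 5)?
No, fails at both test points

At (3, 3): LHS = 1/6 ≠ RHS = 2/3
At (5, 5): LHS = 1/10 ≠ RHS = 2/5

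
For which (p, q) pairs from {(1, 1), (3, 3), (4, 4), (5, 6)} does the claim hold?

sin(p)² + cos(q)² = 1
(1, 1), (3, 3), (4, 4)

Testing each pair:
(1, 1): LHS = cos(1)² + sin(1)² = 1, RHS = 1 → holds
(3, 3): LHS = sin(3)² + cos(3)² = 1, RHS = 1 → holds
(4, 4): LHS = cos(4)² + sin(4)² = 1, RHS = 1 → holds
(5, 6): LHS = sin(5)² + cos(6)² ≈ 1.841, RHS = 1 → fails

3 of 4 pairs satisfy the claim.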